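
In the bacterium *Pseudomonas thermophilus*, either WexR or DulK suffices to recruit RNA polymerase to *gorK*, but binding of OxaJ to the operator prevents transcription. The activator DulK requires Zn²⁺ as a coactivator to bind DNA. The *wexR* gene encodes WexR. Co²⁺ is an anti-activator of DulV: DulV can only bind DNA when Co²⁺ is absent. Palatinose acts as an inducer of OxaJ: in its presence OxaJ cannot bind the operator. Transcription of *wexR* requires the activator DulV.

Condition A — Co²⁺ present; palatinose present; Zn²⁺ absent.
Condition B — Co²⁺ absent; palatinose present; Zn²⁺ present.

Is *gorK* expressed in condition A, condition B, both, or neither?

B only

Condition A:
Co²⁺ is present, so DulV is inactive.
Required activator DulV is absent, so *wexR* is not transcribed.
So WexR is not produced.
Palatinose is present, so OxaJ is inactive.
Zn²⁺ is absent, so DulK is inactive.
No activator is available at the *gorK* promoter, so *gorK* is not transcribed.
→ *gorK* is OFF in A.
Condition B:
Co²⁺ is absent, so DulV is active.
No repressor is bound and DulV is active, so *wexR* is transcribed.
So WexR is produced and active.
Palatinose is present, so OxaJ is inactive.
Zn²⁺ is present, so DulK is active.
Activator WexR is present, so *gorK* is transcribed.
→ *gorK* is ON in B.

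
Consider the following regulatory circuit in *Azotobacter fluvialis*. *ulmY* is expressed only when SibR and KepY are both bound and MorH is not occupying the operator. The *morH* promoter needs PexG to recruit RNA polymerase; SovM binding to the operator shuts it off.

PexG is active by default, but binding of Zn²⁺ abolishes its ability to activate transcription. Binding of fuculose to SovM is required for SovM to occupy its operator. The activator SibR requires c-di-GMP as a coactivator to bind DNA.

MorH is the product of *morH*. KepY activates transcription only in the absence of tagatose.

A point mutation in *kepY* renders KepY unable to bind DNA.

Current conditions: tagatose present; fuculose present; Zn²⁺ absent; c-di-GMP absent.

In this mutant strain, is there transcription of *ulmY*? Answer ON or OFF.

c-di-GMP is absent, so SibR is inactive.
KepY is non-functional in this strain, so it has no effect.
Fuculose is present, so SovM is active.
Zn²⁺ is absent, so PexG is active.
With repressor SovM bound, *morH* is not transcribed.
So MorH is not produced.
Required activator SibR is absent, so *ulmY* is not transcribed.

OFF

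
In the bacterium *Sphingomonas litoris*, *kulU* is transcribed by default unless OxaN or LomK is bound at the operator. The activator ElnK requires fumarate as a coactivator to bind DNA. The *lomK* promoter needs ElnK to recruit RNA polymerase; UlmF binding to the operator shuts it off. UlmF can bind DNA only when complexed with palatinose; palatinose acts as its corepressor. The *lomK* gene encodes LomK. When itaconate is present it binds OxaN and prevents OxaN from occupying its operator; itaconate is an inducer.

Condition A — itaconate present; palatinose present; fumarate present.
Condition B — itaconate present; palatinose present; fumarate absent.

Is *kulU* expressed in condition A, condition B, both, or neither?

both

Condition A:
Itaconate is present, so OxaN is inactive.
Palatinose is present, so UlmF is active.
Fumarate is present, so ElnK is active.
With repressor UlmF bound, *lomK* is not transcribed.
So LomK is not produced.
With no repressor bound, *kulU* is transcribed.
→ *kulU* is ON in A.
Condition B:
Itaconate is present, so OxaN is inactive.
Palatinose is present, so UlmF is active.
Fumarate is absent, so ElnK is inactive.
With repressor UlmF bound, *lomK* is not transcribed.
So LomK is not produced.
With no repressor bound, *kulU* is transcribed.
→ *kulU* is ON in B.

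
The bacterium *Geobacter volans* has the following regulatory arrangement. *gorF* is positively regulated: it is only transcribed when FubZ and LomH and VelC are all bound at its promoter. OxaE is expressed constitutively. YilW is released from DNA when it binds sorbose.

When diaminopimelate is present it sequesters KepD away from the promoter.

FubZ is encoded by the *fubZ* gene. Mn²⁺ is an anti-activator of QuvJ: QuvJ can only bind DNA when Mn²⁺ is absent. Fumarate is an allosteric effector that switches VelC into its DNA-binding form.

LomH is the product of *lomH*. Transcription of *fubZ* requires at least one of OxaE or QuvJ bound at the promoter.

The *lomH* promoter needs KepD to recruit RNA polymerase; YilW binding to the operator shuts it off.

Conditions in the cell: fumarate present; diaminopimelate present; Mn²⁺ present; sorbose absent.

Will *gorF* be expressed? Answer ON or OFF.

OxaE is produced constitutively and is active.
Mn²⁺ is present, so QuvJ is inactive.
Activator OxaE is present, so *fubZ* is transcribed.
So FubZ is produced and active.
Sorbose is absent, so YilW is active.
Diaminopimelate is present, so KepD is inactive.
With repressor YilW bound, *lomH* is not transcribed.
So LomH is not produced.
Fumarate is present, so VelC is active.
Required activator LomH is absent, so *gorF* is not transcribed.

OFF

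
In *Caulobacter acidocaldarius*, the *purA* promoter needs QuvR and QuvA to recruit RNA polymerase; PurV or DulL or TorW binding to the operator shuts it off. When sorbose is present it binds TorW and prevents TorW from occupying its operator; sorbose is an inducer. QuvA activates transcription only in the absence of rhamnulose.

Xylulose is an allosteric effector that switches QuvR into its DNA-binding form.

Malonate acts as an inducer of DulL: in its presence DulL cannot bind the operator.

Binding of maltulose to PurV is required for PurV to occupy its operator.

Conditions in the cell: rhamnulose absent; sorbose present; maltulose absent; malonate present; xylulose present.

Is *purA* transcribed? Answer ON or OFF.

ON

Maltulose is absent, so PurV is inactive.
Malonate is present, so DulL is inactive.
Xylulose is present, so QuvR is active.
Rhamnulose is absent, so QuvA is active.
Sorbose is present, so TorW is inactive.
No repressor is bound and QuvR and QuvA are active, so *purA* is transcribed.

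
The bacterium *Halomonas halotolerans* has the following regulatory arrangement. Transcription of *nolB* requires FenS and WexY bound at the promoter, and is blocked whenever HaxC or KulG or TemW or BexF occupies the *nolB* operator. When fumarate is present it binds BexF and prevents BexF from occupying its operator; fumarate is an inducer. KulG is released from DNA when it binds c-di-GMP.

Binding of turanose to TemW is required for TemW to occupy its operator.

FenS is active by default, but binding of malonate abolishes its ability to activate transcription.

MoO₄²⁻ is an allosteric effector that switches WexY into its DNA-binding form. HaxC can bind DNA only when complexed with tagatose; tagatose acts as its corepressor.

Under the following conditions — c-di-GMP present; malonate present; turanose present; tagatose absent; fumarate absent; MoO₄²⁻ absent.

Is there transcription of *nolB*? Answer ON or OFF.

Tagatose is absent, so HaxC is inactive.
c-di-GMP is present, so KulG is inactive.
Malonate is present, so FenS is inactive.
MoO₄²⁻ is absent, so WexY is inactive.
Turanose is present, so TemW is active.
Fumarate is absent, so BexF is active.
With repressor TemW bound, *nolB* is not transcribed.

OFF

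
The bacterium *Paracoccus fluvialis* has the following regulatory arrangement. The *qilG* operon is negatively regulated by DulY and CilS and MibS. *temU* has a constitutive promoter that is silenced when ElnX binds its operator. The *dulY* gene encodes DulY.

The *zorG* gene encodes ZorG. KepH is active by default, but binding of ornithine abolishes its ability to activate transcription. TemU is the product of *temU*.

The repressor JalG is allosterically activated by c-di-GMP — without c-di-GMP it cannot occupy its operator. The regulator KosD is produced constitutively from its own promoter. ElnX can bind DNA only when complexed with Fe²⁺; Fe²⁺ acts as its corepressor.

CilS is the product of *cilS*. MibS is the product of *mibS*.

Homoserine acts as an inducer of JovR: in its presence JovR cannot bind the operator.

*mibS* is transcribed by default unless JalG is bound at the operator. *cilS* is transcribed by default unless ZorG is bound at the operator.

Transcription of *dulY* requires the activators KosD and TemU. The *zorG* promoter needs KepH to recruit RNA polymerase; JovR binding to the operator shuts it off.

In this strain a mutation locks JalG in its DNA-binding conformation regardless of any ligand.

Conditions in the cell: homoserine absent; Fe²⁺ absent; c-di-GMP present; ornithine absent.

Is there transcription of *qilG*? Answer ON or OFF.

OFF

KosD is produced constitutively and is active.
Fe²⁺ is absent, so ElnX is inactive.
With no repressor bound, *temU* is transcribed.
So TemU is produced and active.
No repressor is bound and KosD and TemU are active, so *dulY* is transcribed.
So DulY is produced and active.
Ornithine is absent, so KepH is active.
Homoserine is absent, so JovR is active.
With repressor JovR bound, *zorG* is not transcribed.
So ZorG is not produced.
With no repressor bound, *cilS* is transcribed.
So CilS is produced and active.
JalG is constitutively active in this strain.
With repressor JalG bound, *mibS* is not transcribed.
So MibS is not produced.
With repressor DulY bound, *qilG* is not transcribed.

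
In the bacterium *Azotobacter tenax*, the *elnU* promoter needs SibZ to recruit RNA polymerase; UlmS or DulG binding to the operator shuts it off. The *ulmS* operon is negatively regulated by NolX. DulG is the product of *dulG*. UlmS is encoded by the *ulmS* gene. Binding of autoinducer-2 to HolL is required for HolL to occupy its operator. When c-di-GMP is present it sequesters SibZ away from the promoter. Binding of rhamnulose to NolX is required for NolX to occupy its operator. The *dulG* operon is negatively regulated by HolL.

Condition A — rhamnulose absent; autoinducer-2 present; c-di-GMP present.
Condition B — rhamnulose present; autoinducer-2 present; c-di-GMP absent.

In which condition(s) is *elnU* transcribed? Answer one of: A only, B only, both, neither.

Condition A:
Rhamnulose is absent, so NolX is inactive.
With no repressor bound, *ulmS* is transcribed.
So UlmS is produced and active.
Autoinducer-2 is present, so HolL is active.
With repressor HolL bound, *dulG* is not transcribed.
So DulG is not produced.
c-di-GMP is present, so SibZ is inactive.
With repressor UlmS bound, *elnU* is not transcribed.
→ *elnU* is OFF in A.
Condition B:
Rhamnulose is present, so NolX is active.
With repressor NolX bound, *ulmS* is not transcribed.
So UlmS is not produced.
Autoinducer-2 is present, so HolL is active.
With repressor HolL bound, *dulG* is not transcribed.
So DulG is not produced.
c-di-GMP is absent, so SibZ is active.
No repressor is bound and SibZ is active, so *elnU* is transcribed.
→ *elnU* is ON in B.

B only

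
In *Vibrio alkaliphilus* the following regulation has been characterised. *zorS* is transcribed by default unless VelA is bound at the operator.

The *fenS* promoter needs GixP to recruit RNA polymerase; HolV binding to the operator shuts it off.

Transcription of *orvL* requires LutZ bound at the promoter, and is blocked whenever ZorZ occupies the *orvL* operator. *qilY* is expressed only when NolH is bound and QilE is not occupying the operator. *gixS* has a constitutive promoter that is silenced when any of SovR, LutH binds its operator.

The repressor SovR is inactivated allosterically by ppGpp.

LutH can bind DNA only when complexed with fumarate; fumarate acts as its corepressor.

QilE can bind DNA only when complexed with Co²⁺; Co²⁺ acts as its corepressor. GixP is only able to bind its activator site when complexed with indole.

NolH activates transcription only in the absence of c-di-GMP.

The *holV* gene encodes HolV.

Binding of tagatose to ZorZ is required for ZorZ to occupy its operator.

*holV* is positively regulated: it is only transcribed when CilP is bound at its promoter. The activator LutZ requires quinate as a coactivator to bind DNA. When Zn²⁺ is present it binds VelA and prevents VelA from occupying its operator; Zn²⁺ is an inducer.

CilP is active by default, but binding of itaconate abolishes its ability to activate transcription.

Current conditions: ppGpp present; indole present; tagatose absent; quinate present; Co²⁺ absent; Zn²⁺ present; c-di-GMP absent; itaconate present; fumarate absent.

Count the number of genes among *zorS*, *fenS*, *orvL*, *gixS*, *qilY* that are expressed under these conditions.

Zn²⁺ is present, so VelA is inactive.
With no repressor bound, *zorS* is transcribed.
→ *zorS* is ON.
Indole is present, so GixP is active.
Itaconate is present, so CilP is inactive.
Required activator CilP is absent, so *holV* is not transcribed.
So HolV is not produced.
No repressor is bound and GixP is active, so *fenS* is transcribed.
→ *fenS* is ON.
Tagatose is absent, so ZorZ is inactive.
Quinate is present, so LutZ is active.
No repressor is bound and LutZ is active, so *orvL* is transcribed.
→ *orvL* is ON.
ppGpp is present, so SovR is inactive.
Fumarate is absent, so LutH is inactive.
With no repressor bound, *gixS* is transcribed.
→ *gixS* is ON.
c-di-GMP is absent, so NolH is active.
Co²⁺ is absent, so QilE is inactive.
No repressor is bound and NolH is active, so *qilY* is transcribed.
→ *qilY* is ON.
5 of the 5 genes are transcribed.

5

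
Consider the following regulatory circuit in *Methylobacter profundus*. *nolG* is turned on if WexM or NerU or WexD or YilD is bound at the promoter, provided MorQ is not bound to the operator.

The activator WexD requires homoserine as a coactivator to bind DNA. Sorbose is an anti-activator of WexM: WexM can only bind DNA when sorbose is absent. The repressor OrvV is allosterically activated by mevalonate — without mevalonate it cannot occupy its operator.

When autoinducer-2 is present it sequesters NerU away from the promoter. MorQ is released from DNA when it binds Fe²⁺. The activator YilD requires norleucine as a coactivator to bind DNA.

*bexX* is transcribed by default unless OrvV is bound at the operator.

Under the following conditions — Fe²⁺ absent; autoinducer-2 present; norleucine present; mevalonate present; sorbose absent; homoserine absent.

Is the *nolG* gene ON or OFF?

Sorbose is absent, so WexM is active.
Autoinducer-2 is present, so NerU is inactive.
Homoserine is absent, so WexD is inactive.
Fe²⁺ is absent, so MorQ is active.
Norleucine is present, so YilD is active.
With repressor MorQ bound, *nolG* is not transcribed.

OFF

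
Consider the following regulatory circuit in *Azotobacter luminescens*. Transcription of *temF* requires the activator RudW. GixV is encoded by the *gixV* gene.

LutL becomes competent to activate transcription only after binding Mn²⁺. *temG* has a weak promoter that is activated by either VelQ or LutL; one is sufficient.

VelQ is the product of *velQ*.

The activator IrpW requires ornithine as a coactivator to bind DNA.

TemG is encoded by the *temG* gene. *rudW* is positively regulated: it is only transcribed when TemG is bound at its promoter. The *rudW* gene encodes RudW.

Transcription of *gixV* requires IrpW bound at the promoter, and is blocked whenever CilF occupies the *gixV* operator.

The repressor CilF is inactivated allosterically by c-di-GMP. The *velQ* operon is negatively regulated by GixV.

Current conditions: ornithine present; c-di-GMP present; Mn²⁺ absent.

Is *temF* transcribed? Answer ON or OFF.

c-di-GMP is present, so CilF is inactive.
Ornithine is present, so IrpW is active.
No repressor is bound and IrpW is active, so *gixV* is transcribed.
So GixV is produced and active.
With repressor GixV bound, *velQ* is not transcribed.
So VelQ is not produced.
Mn²⁺ is absent, so LutL is inactive.
No activator is available at the *temG* promoter, so *temG* is not transcribed.
So TemG is not produced.
Required activator TemG is absent, so *rudW* is not transcribed.
So RudW is not produced.
Required activator RudW is absent, so *temF* is not transcribed.

OFF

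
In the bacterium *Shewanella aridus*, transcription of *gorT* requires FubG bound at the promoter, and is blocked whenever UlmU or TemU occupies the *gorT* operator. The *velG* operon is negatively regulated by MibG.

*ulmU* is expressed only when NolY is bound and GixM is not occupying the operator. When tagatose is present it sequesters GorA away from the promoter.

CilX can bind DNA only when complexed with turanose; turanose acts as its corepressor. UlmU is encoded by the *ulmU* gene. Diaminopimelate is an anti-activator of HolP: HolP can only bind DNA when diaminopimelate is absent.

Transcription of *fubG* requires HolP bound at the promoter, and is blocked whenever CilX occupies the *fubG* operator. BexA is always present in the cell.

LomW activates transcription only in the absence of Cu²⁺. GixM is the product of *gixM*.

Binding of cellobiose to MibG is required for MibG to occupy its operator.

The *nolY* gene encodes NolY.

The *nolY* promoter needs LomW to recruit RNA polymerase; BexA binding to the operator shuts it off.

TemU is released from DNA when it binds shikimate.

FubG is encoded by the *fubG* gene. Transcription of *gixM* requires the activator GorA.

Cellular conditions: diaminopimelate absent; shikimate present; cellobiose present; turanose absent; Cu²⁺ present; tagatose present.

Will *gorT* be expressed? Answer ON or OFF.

ON

Turanose is absent, so CilX is inactive.
Diaminopimelate is absent, so HolP is active.
No repressor is bound and HolP is active, so *fubG* is transcribed.
So FubG is produced and active.
Tagatose is present, so GorA is inactive.
Required activator GorA is absent, so *gixM* is not transcribed.
So GixM is not produced.
BexA is produced constitutively and is active.
Cu²⁺ is present, so LomW is inactive.
With repressor BexA bound, *nolY* is not transcribed.
So NolY is not produced.
Required activator NolY is absent, so *ulmU* is not transcribed.
So UlmU is not produced.
Shikimate is present, so TemU is inactive.
No repressor is bound and FubG is active, so *gorT* is transcribed.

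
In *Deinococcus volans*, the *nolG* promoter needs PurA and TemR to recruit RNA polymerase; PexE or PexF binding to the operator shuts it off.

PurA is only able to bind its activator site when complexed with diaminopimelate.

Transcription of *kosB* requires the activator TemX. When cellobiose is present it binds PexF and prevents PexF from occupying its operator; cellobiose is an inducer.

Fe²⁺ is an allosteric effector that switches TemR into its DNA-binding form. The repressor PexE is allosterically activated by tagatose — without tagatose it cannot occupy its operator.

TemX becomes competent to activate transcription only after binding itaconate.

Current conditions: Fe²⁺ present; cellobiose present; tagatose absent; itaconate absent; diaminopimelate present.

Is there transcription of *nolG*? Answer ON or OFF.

Diaminopimelate is present, so PurA is active.
Fe²⁺ is present, so TemR is active.
Tagatose is absent, so PexE is inactive.
Cellobiose is present, so PexF is inactive.
No repressor is bound and PurA and TemR are active, so *nolG* is transcribed.

ON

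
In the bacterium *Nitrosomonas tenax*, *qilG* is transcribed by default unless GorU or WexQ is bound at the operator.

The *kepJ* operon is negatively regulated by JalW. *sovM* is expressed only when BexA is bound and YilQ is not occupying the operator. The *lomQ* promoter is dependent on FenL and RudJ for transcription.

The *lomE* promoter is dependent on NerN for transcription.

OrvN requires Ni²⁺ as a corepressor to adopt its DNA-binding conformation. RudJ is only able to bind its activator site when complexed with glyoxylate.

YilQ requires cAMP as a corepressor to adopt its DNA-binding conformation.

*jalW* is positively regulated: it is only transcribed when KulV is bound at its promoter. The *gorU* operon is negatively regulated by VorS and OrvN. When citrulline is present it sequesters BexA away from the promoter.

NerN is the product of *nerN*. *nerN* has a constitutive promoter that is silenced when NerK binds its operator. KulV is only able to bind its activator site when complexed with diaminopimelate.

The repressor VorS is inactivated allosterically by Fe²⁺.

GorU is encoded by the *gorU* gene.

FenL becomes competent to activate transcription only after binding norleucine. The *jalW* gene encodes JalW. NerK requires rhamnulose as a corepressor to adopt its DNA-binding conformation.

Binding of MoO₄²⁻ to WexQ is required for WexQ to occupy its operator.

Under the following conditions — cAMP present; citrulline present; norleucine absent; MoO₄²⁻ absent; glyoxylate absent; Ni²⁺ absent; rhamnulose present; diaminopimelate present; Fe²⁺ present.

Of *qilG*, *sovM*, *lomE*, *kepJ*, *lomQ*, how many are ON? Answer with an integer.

Fe²⁺ is present, so VorS is inactive.
Ni²⁺ is absent, so OrvN is inactive.
With no repressor bound, *gorU* is transcribed.
So GorU is produced and active.
MoO₄²⁻ is absent, so WexQ is inactive.
With repressor GorU bound, *qilG* is not transcribed.
→ *qilG* is OFF.
cAMP is present, so YilQ is active.
Citrulline is present, so BexA is inactive.
With repressor YilQ bound, *sovM* is not transcribed.
→ *sovM* is OFF.
Rhamnulose is present, so NerK is active.
With repressor NerK bound, *nerN* is not transcribed.
So NerN is not produced.
Required activator NerN is absent, so *lomE* is not transcribed.
→ *lomE* is OFF.
Diaminopimelate is present, so KulV is active.
No repressor is bound and KulV is active, so *jalW* is transcribed.
So JalW is produced and active.
With repressor JalW bound, *kepJ* is not transcribed.
→ *kepJ* is OFF.
Norleucine is absent, so FenL is inactive.
Glyoxylate is absent, so RudJ is inactive.
Required activator FenL is absent, so *lomQ* is not transcribed.
→ *lomQ* is OFF.
0 of the 5 genes are transcribed.

0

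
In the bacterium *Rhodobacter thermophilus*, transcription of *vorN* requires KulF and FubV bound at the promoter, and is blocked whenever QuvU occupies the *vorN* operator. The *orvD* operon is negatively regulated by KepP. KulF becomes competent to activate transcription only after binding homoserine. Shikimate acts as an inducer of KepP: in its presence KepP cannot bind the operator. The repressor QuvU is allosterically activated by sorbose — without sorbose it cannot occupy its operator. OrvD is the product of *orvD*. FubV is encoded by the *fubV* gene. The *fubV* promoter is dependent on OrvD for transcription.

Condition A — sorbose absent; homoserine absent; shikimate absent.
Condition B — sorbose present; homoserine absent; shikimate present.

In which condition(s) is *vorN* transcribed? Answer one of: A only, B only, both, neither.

neither

Condition A:
Sorbose is absent, so QuvU is inactive.
Homoserine is absent, so KulF is inactive.
Shikimate is absent, so KepP is active.
With repressor KepP bound, *orvD* is not transcribed.
So OrvD is not produced.
Required activator OrvD is absent, so *fubV* is not transcribed.
So FubV is not produced.
Required activator KulF is absent, so *vorN* is not transcribed.
→ *vorN* is OFF in A.
Condition B:
Sorbose is present, so QuvU is active.
Homoserine is absent, so KulF is inactive.
Shikimate is present, so KepP is inactive.
With no repressor bound, *orvD* is transcribed.
So OrvD is produced and active.
No repressor is bound and OrvD is active, so *fubV* is transcribed.
So FubV is produced and active.
With repressor QuvU bound, *vorN* is not transcribed.
→ *vorN* is OFF in B.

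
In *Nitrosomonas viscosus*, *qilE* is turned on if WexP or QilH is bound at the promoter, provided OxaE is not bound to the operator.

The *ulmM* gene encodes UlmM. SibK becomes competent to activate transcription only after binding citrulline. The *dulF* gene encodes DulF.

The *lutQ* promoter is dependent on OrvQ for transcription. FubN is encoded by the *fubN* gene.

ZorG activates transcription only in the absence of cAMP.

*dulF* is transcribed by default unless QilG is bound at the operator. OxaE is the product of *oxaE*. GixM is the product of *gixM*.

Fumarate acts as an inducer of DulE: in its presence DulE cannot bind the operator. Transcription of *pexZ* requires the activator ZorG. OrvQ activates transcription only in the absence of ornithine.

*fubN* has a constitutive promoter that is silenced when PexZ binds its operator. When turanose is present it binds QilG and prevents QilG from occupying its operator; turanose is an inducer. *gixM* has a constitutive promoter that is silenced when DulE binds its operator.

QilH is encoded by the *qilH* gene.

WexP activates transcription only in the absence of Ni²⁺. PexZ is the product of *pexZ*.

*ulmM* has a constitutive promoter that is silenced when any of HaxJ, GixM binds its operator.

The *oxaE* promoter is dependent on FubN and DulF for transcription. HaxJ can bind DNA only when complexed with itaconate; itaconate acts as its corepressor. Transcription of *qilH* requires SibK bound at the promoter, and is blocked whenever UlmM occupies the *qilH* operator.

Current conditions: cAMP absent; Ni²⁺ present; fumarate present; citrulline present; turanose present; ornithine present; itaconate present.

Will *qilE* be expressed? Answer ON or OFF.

ON

Ni²⁺ is present, so WexP is inactive.
cAMP is absent, so ZorG is active.
No repressor is bound and ZorG is active, so *pexZ* is transcribed.
So PexZ is produced and active.
With repressor PexZ bound, *fubN* is not transcribed.
So FubN is not produced.
Turanose is present, so QilG is inactive.
With no repressor bound, *dulF* is transcribed.
So DulF is produced and active.
Required activator FubN is absent, so *oxaE* is not transcribed.
So OxaE is not produced.
Itaconate is present, so HaxJ is active.
Fumarate is present, so DulE is inactive.
With no repressor bound, *gixM* is transcribed.
So GixM is produced and active.
With repressor HaxJ bound, *ulmM* is not transcribed.
So UlmM is not produced.
Citrulline is present, so SibK is active.
No repressor is bound and SibK is active, so *qilH* is transcribed.
So QilH is produced and active.
Activator QilH is present, so *qilE* is transcribed.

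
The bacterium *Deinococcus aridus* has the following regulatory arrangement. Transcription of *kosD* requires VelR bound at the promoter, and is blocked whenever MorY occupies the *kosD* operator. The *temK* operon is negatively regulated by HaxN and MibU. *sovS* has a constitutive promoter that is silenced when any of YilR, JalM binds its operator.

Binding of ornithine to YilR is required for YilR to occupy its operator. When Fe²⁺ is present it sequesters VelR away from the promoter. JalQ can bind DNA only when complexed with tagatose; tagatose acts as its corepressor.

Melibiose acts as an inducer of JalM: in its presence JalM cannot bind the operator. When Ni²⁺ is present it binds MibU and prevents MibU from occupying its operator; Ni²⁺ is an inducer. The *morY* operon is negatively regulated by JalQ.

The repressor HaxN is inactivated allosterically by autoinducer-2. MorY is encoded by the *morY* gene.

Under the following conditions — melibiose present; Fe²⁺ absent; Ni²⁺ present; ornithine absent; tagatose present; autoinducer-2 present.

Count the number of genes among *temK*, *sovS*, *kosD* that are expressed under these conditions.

3

Autoinducer-2 is present, so HaxN is inactive.
Ni²⁺ is present, so MibU is inactive.
With no repressor bound, *temK* is transcribed.
→ *temK* is ON.
Ornithine is absent, so YilR is inactive.
Melibiose is present, so JalM is inactive.
With no repressor bound, *sovS* is transcribed.
→ *sovS* is ON.
Fe²⁺ is absent, so VelR is active.
Tagatose is present, so JalQ is active.
With repressor JalQ bound, *morY* is not transcribed.
So MorY is not produced.
No repressor is bound and VelR is active, so *kosD* is transcribed.
→ *kosD* is ON.
3 of the 3 genes are transcribed.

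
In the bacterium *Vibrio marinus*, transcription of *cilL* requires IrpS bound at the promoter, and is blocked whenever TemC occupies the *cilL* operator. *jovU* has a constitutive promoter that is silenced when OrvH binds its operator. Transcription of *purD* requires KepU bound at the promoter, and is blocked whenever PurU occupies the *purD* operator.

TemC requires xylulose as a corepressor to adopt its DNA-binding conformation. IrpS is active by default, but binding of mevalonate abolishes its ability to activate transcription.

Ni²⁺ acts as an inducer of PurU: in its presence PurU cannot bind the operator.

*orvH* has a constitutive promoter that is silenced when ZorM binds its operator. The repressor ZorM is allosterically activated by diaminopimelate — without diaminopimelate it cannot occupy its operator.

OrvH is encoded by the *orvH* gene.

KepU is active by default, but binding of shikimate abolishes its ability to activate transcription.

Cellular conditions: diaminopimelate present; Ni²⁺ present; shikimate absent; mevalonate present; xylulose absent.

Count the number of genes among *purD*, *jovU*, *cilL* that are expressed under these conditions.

Shikimate is absent, so KepU is active.
Ni²⁺ is present, so PurU is inactive.
No repressor is bound and KepU is active, so *purD* is transcribed.
→ *purD* is ON.
Diaminopimelate is present, so ZorM is active.
With repressor ZorM bound, *orvH* is not transcribed.
So OrvH is not produced.
With no repressor bound, *jovU* is transcribed.
→ *jovU* is ON.
Mevalonate is present, so IrpS is inactive.
Xylulose is absent, so TemC is inactive.
Required activator IrpS is absent, so *cilL* is not transcribed.
→ *cilL* is OFF.
2 of the 3 genes are transcribed.

2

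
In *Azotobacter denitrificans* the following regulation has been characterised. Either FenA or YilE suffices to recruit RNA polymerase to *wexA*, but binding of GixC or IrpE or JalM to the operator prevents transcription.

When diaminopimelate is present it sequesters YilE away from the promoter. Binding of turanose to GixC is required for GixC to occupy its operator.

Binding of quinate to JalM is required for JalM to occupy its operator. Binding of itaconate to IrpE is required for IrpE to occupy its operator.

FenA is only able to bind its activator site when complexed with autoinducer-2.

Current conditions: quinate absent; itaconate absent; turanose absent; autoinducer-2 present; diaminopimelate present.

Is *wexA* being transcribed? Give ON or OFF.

Turanose is absent, so GixC is inactive.
Itaconate is absent, so IrpE is inactive.
Autoinducer-2 is present, so FenA is active.
Diaminopimelate is present, so YilE is inactive.
Quinate is absent, so JalM is inactive.
Activator FenA is present, so *wexA* is transcribed.

ON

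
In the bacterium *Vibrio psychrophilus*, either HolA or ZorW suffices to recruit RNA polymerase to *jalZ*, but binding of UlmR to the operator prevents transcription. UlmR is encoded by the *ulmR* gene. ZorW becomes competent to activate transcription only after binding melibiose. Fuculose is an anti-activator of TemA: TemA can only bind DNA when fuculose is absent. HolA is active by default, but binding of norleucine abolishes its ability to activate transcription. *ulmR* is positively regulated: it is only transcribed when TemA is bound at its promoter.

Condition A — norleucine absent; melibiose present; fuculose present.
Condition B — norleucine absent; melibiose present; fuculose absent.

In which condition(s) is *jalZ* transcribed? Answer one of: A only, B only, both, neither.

A only

Condition A:
Norleucine is absent, so HolA is active.
Melibiose is present, so ZorW is active.
Fuculose is present, so TemA is inactive.
Required activator TemA is absent, so *ulmR* is not transcribed.
So UlmR is not produced.
Activator HolA is present, so *jalZ* is transcribed.
→ *jalZ* is ON in A.
Condition B:
Norleucine is absent, so HolA is active.
Melibiose is present, so ZorW is active.
Fuculose is absent, so TemA is active.
No repressor is bound and TemA is active, so *ulmR* is transcribed.
So UlmR is produced and active.
With repressor UlmR bound, *jalZ* is not transcribed.
→ *jalZ* is OFF in B.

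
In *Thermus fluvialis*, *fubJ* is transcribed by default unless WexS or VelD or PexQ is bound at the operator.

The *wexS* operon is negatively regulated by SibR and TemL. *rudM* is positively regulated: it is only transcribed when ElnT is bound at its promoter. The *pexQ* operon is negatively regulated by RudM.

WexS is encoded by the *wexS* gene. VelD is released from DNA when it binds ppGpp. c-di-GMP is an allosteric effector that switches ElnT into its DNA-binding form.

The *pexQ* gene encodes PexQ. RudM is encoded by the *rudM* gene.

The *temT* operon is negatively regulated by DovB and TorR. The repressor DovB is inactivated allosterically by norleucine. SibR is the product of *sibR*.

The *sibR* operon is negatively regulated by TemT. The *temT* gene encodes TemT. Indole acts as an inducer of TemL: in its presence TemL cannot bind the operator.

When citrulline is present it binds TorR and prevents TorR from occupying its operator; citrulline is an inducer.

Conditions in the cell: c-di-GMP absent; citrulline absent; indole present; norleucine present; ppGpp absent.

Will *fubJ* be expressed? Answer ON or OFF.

Norleucine is present, so DovB is inactive.
Citrulline is absent, so TorR is active.
With repressor TorR bound, *temT* is not transcribed.
So TemT is not produced.
With no repressor bound, *sibR* is transcribed.
So SibR is produced and active.
Indole is present, so TemL is inactive.
With repressor SibR bound, *wexS* is not transcribed.
So WexS is not produced.
ppGpp is absent, so VelD is active.
c-di-GMP is absent, so ElnT is inactive.
Required activator ElnT is absent, so *rudM* is not transcribed.
So RudM is not produced.
With no repressor bound, *pexQ* is transcribed.
So PexQ is produced and active.
With repressor VelD bound, *fubJ* is not transcribed.

OFF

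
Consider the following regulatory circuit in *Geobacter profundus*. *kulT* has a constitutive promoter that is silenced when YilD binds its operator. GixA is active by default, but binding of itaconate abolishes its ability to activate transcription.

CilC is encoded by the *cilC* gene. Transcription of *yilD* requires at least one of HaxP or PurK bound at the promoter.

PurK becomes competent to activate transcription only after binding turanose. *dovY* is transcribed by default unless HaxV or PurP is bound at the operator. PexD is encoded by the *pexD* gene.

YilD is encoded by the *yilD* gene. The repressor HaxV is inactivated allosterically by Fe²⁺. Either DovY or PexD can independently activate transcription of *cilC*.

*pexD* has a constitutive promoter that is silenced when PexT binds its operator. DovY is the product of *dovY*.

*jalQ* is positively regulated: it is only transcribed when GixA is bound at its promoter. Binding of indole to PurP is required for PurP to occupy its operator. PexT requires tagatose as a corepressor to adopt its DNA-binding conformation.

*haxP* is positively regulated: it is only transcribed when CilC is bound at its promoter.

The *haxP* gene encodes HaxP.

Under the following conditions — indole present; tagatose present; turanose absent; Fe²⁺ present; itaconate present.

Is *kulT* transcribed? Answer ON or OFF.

Fe²⁺ is present, so HaxV is inactive.
Indole is present, so PurP is active.
With repressor PurP bound, *dovY* is not transcribed.
So DovY is not produced.
Tagatose is present, so PexT is active.
With repressor PexT bound, *pexD* is not transcribed.
So PexD is not produced.
No activator is available at the *cilC* promoter, so *cilC* is not transcribed.
So CilC is not produced.
Required activator CilC is absent, so *haxP* is not transcribed.
So HaxP is not produced.
Turanose is absent, so PurK is inactive.
No activator is available at the *yilD* promoter, so *yilD* is not transcribed.
So YilD is not produced.
With no repressor bound, *kulT* is transcribed.

ON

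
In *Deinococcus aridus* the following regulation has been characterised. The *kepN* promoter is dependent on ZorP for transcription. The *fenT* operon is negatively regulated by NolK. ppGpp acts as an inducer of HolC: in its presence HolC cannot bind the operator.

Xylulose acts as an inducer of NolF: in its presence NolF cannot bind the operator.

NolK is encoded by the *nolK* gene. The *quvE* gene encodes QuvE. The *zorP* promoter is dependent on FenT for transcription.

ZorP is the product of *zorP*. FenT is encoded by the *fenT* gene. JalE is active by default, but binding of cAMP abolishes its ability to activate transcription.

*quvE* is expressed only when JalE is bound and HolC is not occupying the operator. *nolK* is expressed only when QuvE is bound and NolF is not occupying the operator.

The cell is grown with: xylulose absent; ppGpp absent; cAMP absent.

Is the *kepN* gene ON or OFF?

ON

cAMP is absent, so JalE is active.
ppGpp is absent, so HolC is active.
With repressor HolC bound, *quvE* is not transcribed.
So QuvE is not produced.
Xylulose is absent, so NolF is active.
With repressor NolF bound, *nolK* is not transcribed.
So NolK is not produced.
With no repressor bound, *fenT* is transcribed.
So FenT is produced and active.
No repressor is bound and FenT is active, so *zorP* is transcribed.
So ZorP is produced and active.
No repressor is bound and ZorP is active, so *kepN* is transcribed.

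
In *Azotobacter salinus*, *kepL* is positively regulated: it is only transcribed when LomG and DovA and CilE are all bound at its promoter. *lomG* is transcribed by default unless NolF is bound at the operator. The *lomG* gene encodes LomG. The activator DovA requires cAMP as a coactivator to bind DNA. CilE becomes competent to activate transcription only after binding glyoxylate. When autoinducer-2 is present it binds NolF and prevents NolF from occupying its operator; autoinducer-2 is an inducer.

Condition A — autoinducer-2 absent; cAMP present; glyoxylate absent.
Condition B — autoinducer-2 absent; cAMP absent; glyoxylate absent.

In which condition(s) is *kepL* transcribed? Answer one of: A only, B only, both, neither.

Condition A:
Autoinducer-2 is absent, so NolF is active.
With repressor NolF bound, *lomG* is not transcribed.
So LomG is not produced.
cAMP is present, so DovA is active.
Glyoxylate is absent, so CilE is inactive.
Required activator LomG is absent, so *kepL* is not transcribed.
→ *kepL* is OFF in A.
Condition B:
Autoinducer-2 is absent, so NolF is active.
With repressor NolF bound, *lomG* is not transcribed.
So LomG is not produced.
cAMP is absent, so DovA is inactive.
Glyoxylate is absent, so CilE is inactive.
Required activator LomG is absent, so *kepL* is not transcribed.
→ *kepL* is OFF in B.

neither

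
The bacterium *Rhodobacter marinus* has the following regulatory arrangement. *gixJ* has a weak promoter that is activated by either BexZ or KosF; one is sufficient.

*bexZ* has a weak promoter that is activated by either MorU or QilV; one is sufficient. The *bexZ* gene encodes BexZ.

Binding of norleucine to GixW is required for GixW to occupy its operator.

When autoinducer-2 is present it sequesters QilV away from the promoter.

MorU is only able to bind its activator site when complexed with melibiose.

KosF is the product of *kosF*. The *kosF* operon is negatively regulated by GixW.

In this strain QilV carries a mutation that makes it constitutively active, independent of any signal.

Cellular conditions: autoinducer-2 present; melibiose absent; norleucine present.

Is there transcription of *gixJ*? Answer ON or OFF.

ON

Melibiose is absent, so MorU is inactive.
QilV is constitutively active in this strain.
Activator QilV is present, so *bexZ* is transcribed.
So BexZ is produced and active.
Norleucine is present, so GixW is active.
With repressor GixW bound, *kosF* is not transcribed.
So KosF is not produced.
Activator BexZ is present, so *gixJ* is transcribed.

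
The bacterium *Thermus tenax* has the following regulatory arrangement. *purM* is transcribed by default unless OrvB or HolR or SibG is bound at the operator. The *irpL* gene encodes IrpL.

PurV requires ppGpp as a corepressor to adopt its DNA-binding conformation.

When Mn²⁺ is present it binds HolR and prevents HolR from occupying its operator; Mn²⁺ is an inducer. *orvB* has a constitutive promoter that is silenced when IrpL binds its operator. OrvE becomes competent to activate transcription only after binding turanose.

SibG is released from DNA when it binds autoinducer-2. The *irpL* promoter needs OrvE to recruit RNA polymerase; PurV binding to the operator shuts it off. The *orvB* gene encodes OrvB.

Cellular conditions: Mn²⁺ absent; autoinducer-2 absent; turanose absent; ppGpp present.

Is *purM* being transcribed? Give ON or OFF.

OFF

ppGpp is present, so PurV is active.
Turanose is absent, so OrvE is inactive.
With repressor PurV bound, *irpL* is not transcribed.
So IrpL is not produced.
With no repressor bound, *orvB* is transcribed.
So OrvB is produced and active.
Mn²⁺ is absent, so HolR is active.
Autoinducer-2 is absent, so SibG is active.
With repressor OrvB bound, *purM* is not transcribed.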